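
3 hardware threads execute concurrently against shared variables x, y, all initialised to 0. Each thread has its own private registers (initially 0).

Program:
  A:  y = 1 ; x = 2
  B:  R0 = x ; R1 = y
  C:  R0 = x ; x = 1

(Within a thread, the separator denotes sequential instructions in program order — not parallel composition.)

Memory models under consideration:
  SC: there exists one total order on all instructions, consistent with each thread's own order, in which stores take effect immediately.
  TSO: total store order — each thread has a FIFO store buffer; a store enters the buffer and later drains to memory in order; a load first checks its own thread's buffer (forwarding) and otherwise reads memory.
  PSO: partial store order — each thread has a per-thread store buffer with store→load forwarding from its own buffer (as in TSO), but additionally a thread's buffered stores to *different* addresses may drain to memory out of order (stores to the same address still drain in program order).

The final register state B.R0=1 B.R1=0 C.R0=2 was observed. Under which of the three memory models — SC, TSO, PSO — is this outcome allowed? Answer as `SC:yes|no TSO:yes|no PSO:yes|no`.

outcome vector order: (B.R0,B.R1,C.R0)
under SC → <0 0 0>, <0 0 2>, <0 1 0>, <0 1 2>, <1 0 0>, <1 1 0>, <1 1 2>, <2 1 0>, <2 1 2>
under TSO → <0 0 0>, <0 0 2>, <0 1 0>, <0 1 2>, <1 0 0>, <1 1 0>, <1 1 2>, <2 1 0>, <2 1 2>
under PSO → <0 0 0>, <0 0 2>, <0 1 0>, <0 1 2>, <1 0 0>, <1 0 2>, <1 1 0>, <1 1 2>, <2 0 0>, <2 0 2>, <2 1 0>, <2 1 2>
target <1 0 2> ∈ {PSO}

SC:no TSO:no PSO:yes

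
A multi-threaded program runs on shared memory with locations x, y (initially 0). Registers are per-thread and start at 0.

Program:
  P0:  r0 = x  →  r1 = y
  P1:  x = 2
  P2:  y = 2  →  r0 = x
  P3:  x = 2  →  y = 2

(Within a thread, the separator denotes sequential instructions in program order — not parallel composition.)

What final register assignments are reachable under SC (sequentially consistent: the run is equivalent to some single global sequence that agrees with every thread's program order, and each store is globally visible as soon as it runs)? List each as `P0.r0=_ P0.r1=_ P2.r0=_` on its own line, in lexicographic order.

outcome vector order: (P0.r0,P0.r1,P2.r0)
|SC outcomes| = 7

P0.r0=0 P0.r1=0 P2.r0=0
P0.r0=0 P0.r1=0 P2.r0=2
P0.r0=0 P0.r1=2 P2.r0=0
P0.r0=0 P0.r1=2 P2.r0=2
P0.r0=2 P0.r1=0 P2.r0=2
P0.r0=2 P0.r1=2 P2.r0=0
P0.r0=2 P0.r1=2 P2.r0=2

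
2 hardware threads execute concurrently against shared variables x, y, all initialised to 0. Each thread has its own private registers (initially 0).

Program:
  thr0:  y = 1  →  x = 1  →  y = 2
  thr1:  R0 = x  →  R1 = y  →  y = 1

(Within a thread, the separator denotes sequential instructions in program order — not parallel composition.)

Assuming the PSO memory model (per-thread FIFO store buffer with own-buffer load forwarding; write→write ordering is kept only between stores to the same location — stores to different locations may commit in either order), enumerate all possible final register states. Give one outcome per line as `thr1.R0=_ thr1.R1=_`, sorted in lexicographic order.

outcome vector order: (thr1.R0,thr1.R1)
|PSO outcomes| = 6

thr1.R0=0 thr1.R1=0
thr1.R0=0 thr1.R1=1
thr1.R0=0 thr1.R1=2
thr1.R0=1 thr1.R1=0
thr1.R0=1 thr1.R1=1
thr1.R0=1 thr1.R1=2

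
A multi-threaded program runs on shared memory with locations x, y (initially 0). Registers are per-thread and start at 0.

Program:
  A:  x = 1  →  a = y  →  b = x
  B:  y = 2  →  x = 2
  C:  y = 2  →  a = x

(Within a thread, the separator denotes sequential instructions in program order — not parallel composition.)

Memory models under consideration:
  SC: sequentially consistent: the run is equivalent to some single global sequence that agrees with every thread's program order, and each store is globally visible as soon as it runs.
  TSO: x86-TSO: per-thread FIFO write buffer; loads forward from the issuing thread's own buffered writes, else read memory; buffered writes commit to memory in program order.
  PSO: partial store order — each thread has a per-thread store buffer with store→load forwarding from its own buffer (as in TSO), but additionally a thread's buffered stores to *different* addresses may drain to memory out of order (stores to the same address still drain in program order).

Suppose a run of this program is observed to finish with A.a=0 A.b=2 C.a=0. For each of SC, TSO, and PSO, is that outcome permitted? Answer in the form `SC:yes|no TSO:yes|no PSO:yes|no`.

outcome vector order: (A.a,A.b,C.a)
[SC] allowed = {011, 012, 021, 022, 210, 211, 212, 220, 221, 222}
[TSO] allowed = {010, 011, 012, 020, 021, 022, 210, 211, 212, 220, 221, 222}
[PSO] allowed = {010, 011, 012, 020, 021, 022, 210, 211, 212, 220, 221, 222}
target 020 ∈ {TSO,PSO}

SC:no TSO:yes PSO:yes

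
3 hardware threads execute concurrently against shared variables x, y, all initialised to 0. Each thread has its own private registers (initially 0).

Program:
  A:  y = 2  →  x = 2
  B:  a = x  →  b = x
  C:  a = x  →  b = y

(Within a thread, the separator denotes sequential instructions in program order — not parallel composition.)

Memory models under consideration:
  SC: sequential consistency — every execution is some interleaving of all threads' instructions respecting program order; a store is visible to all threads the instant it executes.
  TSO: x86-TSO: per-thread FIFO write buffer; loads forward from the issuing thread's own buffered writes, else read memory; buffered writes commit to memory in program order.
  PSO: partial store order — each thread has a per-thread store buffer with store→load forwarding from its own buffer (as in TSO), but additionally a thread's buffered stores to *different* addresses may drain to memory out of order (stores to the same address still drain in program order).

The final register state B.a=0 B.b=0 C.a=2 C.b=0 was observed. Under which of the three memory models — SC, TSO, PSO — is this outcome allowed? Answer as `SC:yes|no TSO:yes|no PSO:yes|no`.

SC:no TSO:no PSO:yes

outcome vector order: (B.a,B.b,C.a,C.b)
under SC → <0 0 0 0>, <0 0 0 2>, <0 0 2 2>, <0 2 0 0>, <0 2 0 2>, <0 2 2 2>, <2 2 0 0>, <2 2 0 2>, <2 2 2 2>
under TSO → <0 0 0 0>, <0 0 0 2>, <0 0 2 2>, <0 2 0 0>, <0 2 0 2>, <0 2 2 2>, <2 2 0 0>, <2 2 0 2>, <2 2 2 2>
under PSO → <0 0 0 0>, <0 0 0 2>, <0 0 2 0>, <0 0 2 2>, <0 2 0 0>, <0 2 0 2>, <0 2 2 0>, <0 2 2 2>, <2 2 0 0>, <2 2 0 2>, <2 2 2 0>, <2 2 2 2>
target <0 0 2 0> ∈ {PSO}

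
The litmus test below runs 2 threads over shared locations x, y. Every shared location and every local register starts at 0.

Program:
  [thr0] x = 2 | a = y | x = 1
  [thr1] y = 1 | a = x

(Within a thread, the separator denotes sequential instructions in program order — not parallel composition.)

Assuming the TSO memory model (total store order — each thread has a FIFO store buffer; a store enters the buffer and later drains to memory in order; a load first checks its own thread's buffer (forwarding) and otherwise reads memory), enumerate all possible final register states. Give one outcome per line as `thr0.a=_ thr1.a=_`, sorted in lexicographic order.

outcome vector order: (thr0.a,thr1.a)
|TSO outcomes| = 6

thr0.a=0 thr1.a=0
thr0.a=0 thr1.a=1
thr0.a=0 thr1.a=2
thr0.a=1 thr1.a=0
thr0.a=1 thr1.a=1
thr0.a=1 thr1.a=2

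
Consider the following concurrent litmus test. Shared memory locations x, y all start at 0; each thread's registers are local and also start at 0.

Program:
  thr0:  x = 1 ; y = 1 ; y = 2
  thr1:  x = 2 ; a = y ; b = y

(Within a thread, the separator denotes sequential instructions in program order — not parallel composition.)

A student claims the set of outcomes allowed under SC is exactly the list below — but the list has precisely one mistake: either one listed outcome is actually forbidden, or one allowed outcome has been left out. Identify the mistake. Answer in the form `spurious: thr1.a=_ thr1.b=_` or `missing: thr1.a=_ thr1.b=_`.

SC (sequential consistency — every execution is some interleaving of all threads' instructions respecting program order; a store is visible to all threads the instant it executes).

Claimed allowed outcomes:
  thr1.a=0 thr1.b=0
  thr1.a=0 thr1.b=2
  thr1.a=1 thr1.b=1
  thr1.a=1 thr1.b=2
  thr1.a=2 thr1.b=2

outcome vector order: (thr1.a,thr1.b)
[SC] allowed = {0/0 0/1 0/2 1/1 1/2 2/2}
SC∖claimed = {0/1}

missing: thr1.a=0 thr1.b=1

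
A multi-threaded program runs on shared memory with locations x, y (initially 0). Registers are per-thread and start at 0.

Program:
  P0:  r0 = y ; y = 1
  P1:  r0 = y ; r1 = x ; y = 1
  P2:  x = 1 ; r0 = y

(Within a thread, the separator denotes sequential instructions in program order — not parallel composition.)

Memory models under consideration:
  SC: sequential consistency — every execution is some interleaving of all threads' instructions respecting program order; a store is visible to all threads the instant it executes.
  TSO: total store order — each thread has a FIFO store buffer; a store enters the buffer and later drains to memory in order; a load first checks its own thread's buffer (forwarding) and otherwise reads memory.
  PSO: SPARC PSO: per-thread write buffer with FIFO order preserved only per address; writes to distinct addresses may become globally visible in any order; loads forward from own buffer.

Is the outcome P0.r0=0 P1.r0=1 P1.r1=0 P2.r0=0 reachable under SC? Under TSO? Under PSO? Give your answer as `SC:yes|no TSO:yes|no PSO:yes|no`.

outcome vector order: (P0.r0,P1.r0,P1.r1,P2.r0)
under SC → 0/0/0/0 0/0/0/1 0/0/1/0 0/0/1/1 0/1/0/1 0/1/1/0 0/1/1/1 1/0/0/0 1/0/0/1 1/0/1/0 1/0/1/1
under TSO → 0/0/0/0 0/0/0/1 0/0/1/0 0/0/1/1 0/1/0/0 0/1/0/1 0/1/1/0 0/1/1/1 1/0/0/0 1/0/0/1 1/0/1/0 1/0/1/1
under PSO → 0/0/0/0 0/0/0/1 0/0/1/0 0/0/1/1 0/1/0/0 0/1/0/1 0/1/1/0 0/1/1/1 1/0/0/0 1/0/0/1 1/0/1/0 1/0/1/1
target 0/1/0/0 ∈ {TSO,PSO}

SC:no TSO:yes PSO:yes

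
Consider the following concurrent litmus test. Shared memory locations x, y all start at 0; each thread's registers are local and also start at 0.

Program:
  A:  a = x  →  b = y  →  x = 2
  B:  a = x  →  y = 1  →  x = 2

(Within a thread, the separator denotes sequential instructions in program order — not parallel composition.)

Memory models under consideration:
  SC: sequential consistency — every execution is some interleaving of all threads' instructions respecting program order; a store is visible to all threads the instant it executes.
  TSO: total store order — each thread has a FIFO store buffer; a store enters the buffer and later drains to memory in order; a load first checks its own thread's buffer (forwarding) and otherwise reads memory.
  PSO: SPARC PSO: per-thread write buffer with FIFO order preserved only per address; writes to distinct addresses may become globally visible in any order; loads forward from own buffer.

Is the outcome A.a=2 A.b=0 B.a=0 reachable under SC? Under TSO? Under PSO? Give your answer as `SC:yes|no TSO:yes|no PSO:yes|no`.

outcome vector order: (A.a,A.b,B.a)
SC: 4 outcomes — {(0,0,0) (0,0,2) (0,1,0) (2,1,0)}
TSO: 4 outcomes — {(0,0,0) (0,0,2) (0,1,0) (2,1,0)}
PSO: 5 outcomes — {(0,0,0) (0,0,2) (0,1,0) (2,0,0) (2,1,0)}
target (2,0,0) ∈ {PSO}

SC:no TSO:no PSO:yes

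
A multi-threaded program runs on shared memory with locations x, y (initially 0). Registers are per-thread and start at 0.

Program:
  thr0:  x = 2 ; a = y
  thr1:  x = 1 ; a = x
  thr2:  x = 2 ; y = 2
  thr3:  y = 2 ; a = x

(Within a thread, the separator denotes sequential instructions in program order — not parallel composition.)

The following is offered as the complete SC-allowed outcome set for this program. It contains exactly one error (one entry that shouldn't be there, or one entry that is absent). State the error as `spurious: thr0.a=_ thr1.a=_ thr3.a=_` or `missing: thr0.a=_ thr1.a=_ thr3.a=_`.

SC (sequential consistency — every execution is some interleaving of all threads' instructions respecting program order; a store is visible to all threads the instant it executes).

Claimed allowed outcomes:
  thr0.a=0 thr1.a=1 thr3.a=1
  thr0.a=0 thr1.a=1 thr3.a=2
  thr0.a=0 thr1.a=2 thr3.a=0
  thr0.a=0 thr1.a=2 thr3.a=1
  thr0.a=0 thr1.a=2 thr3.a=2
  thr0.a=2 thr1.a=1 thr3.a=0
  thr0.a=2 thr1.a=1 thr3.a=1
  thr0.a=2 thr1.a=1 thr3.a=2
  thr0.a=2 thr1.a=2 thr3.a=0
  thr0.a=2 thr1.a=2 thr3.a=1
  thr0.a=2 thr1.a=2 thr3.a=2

spurious: thr0.a=0 thr1.a=2 thr3.a=0

outcome vector order: (thr0.a,thr1.a,thr3.a)
SC (10): (0,1,1); (0,1,2); (0,2,1); (0,2,2); (2,1,0); (2,1,1); (2,1,2); (2,2,0); (2,2,1); (2,2,2)
claimed∖SC = {(0,2,0)}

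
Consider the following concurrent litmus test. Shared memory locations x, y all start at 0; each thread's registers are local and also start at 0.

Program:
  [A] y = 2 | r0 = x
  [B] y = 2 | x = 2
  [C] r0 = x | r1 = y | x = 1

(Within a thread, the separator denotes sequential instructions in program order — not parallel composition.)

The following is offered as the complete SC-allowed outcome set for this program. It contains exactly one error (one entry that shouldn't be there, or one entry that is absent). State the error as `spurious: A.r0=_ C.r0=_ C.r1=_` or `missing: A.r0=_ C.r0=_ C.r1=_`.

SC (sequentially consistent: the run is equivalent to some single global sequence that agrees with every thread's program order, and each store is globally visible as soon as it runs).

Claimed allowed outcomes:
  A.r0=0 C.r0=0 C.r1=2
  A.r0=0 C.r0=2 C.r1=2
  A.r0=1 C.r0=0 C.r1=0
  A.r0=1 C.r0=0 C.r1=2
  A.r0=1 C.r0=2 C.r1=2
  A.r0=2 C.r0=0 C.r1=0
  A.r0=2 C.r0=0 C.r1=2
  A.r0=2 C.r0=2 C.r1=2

missing: A.r0=0 C.r0=0 C.r1=0

outcome vector order: (A.r0,C.r0,C.r1)
SC (9): (0,0,0); (0,0,2); (0,2,2); (1,0,0); (1,0,2); (1,2,2); (2,0,0); (2,0,2); (2,2,2)
SC∖claimed = {(0,0,0)}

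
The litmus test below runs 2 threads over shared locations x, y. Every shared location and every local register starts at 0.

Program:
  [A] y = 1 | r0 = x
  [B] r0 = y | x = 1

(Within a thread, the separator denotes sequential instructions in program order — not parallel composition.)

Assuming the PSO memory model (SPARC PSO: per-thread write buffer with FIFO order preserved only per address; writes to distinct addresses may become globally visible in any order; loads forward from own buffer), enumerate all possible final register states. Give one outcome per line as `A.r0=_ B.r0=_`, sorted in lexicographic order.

outcome vector order: (A.r0,B.r0)
|PSO outcomes| = 4

A.r0=0 B.r0=0
A.r0=0 B.r0=1
A.r0=1 B.r0=0
A.r0=1 B.r0=1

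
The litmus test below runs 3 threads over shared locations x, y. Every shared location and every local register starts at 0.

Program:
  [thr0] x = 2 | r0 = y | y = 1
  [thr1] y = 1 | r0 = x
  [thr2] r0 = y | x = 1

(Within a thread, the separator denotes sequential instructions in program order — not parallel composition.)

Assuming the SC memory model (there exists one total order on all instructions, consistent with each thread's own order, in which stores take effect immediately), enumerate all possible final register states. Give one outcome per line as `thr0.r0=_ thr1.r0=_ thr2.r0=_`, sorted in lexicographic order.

thr0.r0=0 thr1.r0=1 thr2.r0=0
thr0.r0=0 thr1.r0=1 thr2.r0=1
thr0.r0=0 thr1.r0=2 thr2.r0=0
thr0.r0=0 thr1.r0=2 thr2.r0=1
thr0.r0=1 thr1.r0=0 thr2.r0=0
thr0.r0=1 thr1.r0=0 thr2.r0=1
thr0.r0=1 thr1.r0=1 thr2.r0=0
thr0.r0=1 thr1.r0=1 thr2.r0=1
thr0.r0=1 thr1.r0=2 thr2.r0=0
thr0.r0=1 thr1.r0=2 thr2.r0=1

outcome vector order: (thr0.r0,thr1.r0,thr2.r0)
|SC outcomes| = 10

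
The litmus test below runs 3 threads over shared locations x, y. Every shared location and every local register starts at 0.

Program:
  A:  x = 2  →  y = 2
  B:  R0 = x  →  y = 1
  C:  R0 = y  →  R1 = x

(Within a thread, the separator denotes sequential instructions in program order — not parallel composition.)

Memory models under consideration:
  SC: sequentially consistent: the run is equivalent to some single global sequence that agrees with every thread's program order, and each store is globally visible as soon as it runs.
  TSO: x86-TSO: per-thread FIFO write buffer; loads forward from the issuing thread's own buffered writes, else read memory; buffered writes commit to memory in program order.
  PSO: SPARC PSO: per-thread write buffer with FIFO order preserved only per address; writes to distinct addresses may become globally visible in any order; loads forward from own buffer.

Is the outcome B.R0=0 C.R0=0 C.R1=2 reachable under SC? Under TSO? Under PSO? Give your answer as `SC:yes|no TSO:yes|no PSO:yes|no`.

SC:yes TSO:yes PSO:yes

outcome vector order: (B.R0,C.R0,C.R1)
under SC → (0,0,0); (0,0,2); (0,1,0); (0,1,2); (0,2,2); (2,0,0); (2,0,2); (2,1,2); (2,2,2)
under TSO → (0,0,0); (0,0,2); (0,1,0); (0,1,2); (0,2,2); (2,0,0); (2,0,2); (2,1,2); (2,2,2)
under PSO → (0,0,0); (0,0,2); (0,1,0); (0,1,2); (0,2,0); (0,2,2); (2,0,0); (2,0,2); (2,1,2); (2,2,0); (2,2,2)
target (0,0,2) ∈ {SC,TSO,PSO}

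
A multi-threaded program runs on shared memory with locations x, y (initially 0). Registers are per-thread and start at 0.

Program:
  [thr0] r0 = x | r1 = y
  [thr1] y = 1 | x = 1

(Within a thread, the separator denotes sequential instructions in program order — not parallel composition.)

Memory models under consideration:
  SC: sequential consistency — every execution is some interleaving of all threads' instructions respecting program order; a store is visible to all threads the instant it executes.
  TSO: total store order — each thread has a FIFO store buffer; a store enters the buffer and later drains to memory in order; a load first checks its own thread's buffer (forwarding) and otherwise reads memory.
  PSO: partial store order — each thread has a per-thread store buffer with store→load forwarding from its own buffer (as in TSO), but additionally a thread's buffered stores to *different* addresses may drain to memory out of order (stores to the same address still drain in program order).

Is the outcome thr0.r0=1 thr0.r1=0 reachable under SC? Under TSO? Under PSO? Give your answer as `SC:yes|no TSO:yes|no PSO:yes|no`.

SC:no TSO:no PSO:yes

outcome vector order: (thr0.r0,thr0.r1)
[SC] allowed = {00 01 11}
[TSO] allowed = {00 01 11}
[PSO] allowed = {00 01 10 11}
target 10 ∈ {PSO}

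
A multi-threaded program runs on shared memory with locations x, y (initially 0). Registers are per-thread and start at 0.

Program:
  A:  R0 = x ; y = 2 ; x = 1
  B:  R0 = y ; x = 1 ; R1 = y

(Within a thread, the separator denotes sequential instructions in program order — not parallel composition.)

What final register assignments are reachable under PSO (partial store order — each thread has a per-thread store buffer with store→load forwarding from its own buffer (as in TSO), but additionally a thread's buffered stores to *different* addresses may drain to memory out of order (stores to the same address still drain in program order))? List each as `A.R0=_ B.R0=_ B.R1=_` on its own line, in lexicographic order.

A.R0=0 B.R0=0 B.R1=0
A.R0=0 B.R0=0 B.R1=2
A.R0=0 B.R0=2 B.R1=2
A.R0=1 B.R0=0 B.R1=0
A.R0=1 B.R0=0 B.R1=2

outcome vector order: (A.R0,B.R0,B.R1)
|PSO outcomes| = 5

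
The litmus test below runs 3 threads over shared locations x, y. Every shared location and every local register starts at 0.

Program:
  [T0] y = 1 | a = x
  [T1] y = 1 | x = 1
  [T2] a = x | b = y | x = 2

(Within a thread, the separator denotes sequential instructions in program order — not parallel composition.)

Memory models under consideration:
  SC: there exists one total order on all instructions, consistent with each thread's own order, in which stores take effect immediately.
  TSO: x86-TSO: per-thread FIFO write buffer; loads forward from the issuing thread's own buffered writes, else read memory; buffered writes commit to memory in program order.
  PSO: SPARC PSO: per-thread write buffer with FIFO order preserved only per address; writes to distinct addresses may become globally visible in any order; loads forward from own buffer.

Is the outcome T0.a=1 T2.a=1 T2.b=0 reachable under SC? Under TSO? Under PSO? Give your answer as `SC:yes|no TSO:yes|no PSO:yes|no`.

outcome vector order: (T0.a,T2.a,T2.b)
under SC → 000, 001, 011, 100, 101, 111, 200, 201, 211
under TSO → 000, 001, 011, 100, 101, 111, 200, 201, 211
under PSO → 000, 001, 010, 011, 100, 101, 110, 111, 200, 201, 210, 211
target 110 ∈ {PSO}

SC:no TSO:no PSO:yes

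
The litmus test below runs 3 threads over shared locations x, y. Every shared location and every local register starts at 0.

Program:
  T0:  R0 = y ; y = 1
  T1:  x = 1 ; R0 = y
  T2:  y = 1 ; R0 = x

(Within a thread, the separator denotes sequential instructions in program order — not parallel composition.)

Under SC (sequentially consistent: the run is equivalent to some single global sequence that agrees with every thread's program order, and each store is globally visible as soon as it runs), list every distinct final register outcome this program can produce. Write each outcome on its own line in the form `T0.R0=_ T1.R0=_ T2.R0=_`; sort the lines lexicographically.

outcome vector order: (T0.R0,T1.R0,T2.R0)
|SC outcomes| = 6

T0.R0=0 T1.R0=0 T2.R0=1
T0.R0=0 T1.R0=1 T2.R0=0
T0.R0=0 T1.R0=1 T2.R0=1
T0.R0=1 T1.R0=0 T2.R0=1
T0.R0=1 T1.R0=1 T2.R0=0
T0.R0=1 T1.R0=1 T2.R0=1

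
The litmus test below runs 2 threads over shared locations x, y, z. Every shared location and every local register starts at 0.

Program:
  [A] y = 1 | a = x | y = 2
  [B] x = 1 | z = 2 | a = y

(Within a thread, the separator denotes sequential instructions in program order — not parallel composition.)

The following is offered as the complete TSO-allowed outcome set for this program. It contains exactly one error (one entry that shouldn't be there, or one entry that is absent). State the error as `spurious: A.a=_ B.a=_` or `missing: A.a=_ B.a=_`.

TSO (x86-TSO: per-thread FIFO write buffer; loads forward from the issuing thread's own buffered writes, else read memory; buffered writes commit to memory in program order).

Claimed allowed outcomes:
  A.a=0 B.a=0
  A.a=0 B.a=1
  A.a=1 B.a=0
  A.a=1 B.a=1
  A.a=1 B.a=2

missing: A.a=0 B.a=2

outcome vector order: (A.a,B.a)
[TSO] allowed = {0/0; 0/1; 0/2; 1/0; 1/1; 1/2}
TSO∖claimed = {0/2}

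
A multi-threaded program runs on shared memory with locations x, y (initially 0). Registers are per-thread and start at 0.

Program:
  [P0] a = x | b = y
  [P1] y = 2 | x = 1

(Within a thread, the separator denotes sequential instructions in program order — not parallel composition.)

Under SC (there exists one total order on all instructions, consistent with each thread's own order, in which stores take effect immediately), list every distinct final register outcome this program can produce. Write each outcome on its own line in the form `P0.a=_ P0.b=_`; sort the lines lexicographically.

P0.a=0 P0.b=0
P0.a=0 P0.b=2
P0.a=1 P0.b=2

outcome vector order: (P0.a,P0.b)
|SC outcomes| = 3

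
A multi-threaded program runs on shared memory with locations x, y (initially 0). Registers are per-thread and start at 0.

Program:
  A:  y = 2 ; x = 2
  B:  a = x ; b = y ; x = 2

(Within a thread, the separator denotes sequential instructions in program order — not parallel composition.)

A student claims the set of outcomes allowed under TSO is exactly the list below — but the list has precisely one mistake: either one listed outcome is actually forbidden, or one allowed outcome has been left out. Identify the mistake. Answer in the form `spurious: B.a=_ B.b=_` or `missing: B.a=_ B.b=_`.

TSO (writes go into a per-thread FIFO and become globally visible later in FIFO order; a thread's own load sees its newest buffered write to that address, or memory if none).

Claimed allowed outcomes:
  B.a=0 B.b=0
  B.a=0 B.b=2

missing: B.a=2 B.b=2

outcome vector order: (B.a,B.b)
under TSO → (0,0), (0,2), (2,2)
TSO∖claimed = {(2,2)}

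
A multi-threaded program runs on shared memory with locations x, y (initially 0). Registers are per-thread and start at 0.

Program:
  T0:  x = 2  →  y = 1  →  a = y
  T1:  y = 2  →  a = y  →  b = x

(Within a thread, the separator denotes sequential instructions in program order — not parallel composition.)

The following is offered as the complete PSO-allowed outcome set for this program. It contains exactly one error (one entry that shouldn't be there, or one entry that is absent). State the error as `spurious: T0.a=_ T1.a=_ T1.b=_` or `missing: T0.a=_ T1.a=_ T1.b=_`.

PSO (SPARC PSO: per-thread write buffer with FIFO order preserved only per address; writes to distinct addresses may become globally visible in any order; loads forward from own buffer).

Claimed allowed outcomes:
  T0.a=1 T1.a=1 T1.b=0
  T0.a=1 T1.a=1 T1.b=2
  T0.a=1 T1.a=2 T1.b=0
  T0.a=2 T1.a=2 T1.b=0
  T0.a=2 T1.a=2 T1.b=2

outcome vector order: (T0.a,T1.a,T1.b)
under PSO → 1/1/0, 1/1/2, 1/2/0, 1/2/2, 2/2/0, 2/2/2
PSO∖claimed = {1/2/2}

missing: T0.a=1 T1.a=2 T1.b=2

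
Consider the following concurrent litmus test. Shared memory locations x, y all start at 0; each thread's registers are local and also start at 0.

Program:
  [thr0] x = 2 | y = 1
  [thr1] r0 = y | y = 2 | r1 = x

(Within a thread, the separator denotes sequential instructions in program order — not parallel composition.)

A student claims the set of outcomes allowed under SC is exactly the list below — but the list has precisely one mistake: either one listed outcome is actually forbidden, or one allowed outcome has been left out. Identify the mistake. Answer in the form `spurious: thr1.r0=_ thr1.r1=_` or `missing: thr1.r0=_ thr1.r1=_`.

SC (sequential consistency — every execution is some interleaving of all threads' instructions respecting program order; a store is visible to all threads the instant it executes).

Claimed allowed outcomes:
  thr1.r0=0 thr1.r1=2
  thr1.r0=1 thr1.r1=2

missing: thr1.r0=0 thr1.r1=0

outcome vector order: (thr1.r0,thr1.r1)
SC: 3 outcomes — {<0 0>; <0 2>; <1 2>}
SC∖claimed = {<0 0>}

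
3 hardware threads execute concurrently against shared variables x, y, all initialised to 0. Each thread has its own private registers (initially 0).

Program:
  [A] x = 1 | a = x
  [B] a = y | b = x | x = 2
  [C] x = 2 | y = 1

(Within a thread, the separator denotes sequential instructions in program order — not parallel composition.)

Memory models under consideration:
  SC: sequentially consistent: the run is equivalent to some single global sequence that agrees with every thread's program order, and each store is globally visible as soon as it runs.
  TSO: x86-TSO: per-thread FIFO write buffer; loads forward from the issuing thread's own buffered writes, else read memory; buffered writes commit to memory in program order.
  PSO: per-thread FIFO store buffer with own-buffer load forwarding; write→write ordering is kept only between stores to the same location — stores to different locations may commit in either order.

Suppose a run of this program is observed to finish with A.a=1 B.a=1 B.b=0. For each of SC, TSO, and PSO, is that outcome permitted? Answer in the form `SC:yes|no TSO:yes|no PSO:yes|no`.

outcome vector order: (A.a,B.a,B.b)
SC: 10 outcomes — {(1,0,0), (1,0,1), (1,0,2), (1,1,1), (1,1,2), (2,0,0), (2,0,1), (2,0,2), (2,1,1), (2,1,2)}
TSO: 10 outcomes — {(1,0,0), (1,0,1), (1,0,2), (1,1,1), (1,1,2), (2,0,0), (2,0,1), (2,0,2), (2,1,1), (2,1,2)}
PSO: 12 outcomes — {(1,0,0), (1,0,1), (1,0,2), (1,1,0), (1,1,1), (1,1,2), (2,0,0), (2,0,1), (2,0,2), (2,1,0), (2,1,1), (2,1,2)}
target (1,1,0) ∈ {PSO}

SC:no TSO:no PSO:yes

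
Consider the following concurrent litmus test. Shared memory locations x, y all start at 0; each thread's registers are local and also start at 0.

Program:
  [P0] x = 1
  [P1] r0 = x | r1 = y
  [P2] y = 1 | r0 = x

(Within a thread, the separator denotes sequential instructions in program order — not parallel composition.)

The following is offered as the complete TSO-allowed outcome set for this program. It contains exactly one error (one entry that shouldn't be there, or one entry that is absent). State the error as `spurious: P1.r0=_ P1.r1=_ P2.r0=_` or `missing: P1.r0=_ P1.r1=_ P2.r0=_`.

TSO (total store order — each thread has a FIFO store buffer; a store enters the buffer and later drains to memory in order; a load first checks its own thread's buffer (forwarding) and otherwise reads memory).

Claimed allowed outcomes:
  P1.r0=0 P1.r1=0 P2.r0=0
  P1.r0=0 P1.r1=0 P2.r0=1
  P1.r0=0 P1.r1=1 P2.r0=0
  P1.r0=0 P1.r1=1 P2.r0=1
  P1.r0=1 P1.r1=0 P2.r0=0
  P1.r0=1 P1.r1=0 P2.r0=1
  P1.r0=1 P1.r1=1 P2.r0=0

outcome vector order: (P1.r0,P1.r1,P2.r0)
[TSO] allowed = {0/0/0 0/0/1 0/1/0 0/1/1 1/0/0 1/0/1 1/1/0 1/1/1}
TSO∖claimed = {1/1/1}

missing: P1.r0=1 P1.r1=1 P2.r0=1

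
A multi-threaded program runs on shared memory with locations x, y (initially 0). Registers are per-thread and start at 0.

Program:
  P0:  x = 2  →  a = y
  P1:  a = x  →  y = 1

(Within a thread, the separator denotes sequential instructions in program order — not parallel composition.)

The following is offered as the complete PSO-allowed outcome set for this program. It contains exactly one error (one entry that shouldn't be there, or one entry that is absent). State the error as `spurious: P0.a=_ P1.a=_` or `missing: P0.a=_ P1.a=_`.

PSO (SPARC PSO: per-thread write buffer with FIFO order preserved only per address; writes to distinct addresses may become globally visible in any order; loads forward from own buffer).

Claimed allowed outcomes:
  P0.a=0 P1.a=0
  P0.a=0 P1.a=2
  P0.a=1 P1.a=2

missing: P0.a=1 P1.a=0

outcome vector order: (P0.a,P1.a)
[PSO] allowed = {(0,0), (0,2), (1,0), (1,2)}
PSO∖claimed = {(1,0)}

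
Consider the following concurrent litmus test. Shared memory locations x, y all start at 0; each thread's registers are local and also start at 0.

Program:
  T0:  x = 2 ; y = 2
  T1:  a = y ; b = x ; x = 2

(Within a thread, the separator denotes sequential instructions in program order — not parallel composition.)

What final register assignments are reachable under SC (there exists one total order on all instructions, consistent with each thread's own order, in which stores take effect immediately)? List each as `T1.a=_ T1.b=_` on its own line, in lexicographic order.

T1.a=0 T1.b=0
T1.a=0 T1.b=2
T1.a=2 T1.b=2

outcome vector order: (T1.a,T1.b)
|SC outcomes| = 3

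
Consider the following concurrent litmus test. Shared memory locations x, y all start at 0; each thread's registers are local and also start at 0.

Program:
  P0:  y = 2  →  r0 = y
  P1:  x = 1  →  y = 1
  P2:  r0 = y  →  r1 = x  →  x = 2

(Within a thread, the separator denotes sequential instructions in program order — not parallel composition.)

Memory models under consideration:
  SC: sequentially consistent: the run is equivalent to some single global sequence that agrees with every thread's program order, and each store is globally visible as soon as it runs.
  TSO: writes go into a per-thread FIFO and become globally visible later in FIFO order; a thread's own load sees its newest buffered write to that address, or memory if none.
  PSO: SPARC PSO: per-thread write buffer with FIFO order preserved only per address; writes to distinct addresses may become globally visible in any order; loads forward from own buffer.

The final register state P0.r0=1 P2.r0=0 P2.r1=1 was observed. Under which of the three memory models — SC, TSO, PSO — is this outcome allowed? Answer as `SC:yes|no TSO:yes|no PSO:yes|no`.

SC:yes TSO:yes PSO:yes

outcome vector order: (P0.r0,P2.r0,P2.r1)
[SC] allowed = {<1 0 0>, <1 0 1>, <1 1 1>, <1 2 0>, <1 2 1>, <2 0 0>, <2 0 1>, <2 1 1>, <2 2 0>, <2 2 1>}
[TSO] allowed = {<1 0 0>, <1 0 1>, <1 1 1>, <1 2 0>, <1 2 1>, <2 0 0>, <2 0 1>, <2 1 1>, <2 2 0>, <2 2 1>}
[PSO] allowed = {<1 0 0>, <1 0 1>, <1 1 0>, <1 1 1>, <1 2 0>, <1 2 1>, <2 0 0>, <2 0 1>, <2 1 0>, <2 1 1>, <2 2 0>, <2 2 1>}
target <1 0 1> ∈ {SC,TSO,PSO}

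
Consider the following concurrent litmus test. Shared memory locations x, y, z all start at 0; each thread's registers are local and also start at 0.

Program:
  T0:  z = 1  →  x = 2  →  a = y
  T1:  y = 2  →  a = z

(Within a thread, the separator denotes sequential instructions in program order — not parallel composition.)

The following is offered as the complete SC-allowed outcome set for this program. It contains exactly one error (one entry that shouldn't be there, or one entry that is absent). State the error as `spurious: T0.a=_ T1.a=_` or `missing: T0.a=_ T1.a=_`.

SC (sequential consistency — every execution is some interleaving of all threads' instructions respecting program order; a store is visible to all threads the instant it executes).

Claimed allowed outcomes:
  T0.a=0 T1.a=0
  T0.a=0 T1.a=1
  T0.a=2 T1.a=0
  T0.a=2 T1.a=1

spurious: T0.a=0 T1.a=0

outcome vector order: (T0.a,T1.a)
[SC] allowed = {<0 1>, <2 0>, <2 1>}
claimed∖SC = {<0 0>}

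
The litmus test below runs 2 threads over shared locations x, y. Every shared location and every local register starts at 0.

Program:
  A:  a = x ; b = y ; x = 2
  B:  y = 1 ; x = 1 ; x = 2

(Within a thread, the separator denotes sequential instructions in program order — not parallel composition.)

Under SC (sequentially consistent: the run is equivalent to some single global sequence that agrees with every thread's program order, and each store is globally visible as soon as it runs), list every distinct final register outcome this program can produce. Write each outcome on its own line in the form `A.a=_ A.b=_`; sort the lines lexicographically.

outcome vector order: (A.a,A.b)
|SC outcomes| = 4

A.a=0 A.b=0
A.a=0 A.b=1
A.a=1 A.b=1
A.a=2 A.b=1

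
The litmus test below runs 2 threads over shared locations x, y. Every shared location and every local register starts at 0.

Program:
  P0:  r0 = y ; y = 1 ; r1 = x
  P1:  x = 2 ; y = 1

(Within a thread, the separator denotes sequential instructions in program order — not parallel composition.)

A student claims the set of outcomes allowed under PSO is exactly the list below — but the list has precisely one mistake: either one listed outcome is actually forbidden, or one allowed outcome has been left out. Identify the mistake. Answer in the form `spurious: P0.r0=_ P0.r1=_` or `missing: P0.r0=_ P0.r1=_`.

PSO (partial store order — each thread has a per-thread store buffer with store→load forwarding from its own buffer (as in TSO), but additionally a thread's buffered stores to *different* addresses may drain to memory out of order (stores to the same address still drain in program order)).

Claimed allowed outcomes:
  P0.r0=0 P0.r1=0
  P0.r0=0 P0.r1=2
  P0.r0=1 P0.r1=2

outcome vector order: (P0.r0,P0.r1)
[PSO] allowed = {0/0; 0/2; 1/0; 1/2}
PSO∖claimed = {1/0}

missing: P0.r0=1 P0.r1=0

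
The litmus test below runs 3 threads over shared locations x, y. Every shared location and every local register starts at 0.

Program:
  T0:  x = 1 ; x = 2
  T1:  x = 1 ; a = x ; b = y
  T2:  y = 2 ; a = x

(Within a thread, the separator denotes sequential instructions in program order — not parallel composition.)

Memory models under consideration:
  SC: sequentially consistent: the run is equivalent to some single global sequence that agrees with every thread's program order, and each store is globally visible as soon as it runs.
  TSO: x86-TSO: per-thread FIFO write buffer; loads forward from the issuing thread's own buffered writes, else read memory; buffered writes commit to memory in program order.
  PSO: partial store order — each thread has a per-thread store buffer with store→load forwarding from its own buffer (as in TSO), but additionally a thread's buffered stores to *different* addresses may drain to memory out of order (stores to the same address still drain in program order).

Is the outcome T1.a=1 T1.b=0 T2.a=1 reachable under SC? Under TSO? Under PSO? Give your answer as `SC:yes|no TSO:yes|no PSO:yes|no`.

outcome vector order: (T1.a,T1.b,T2.a)
SC (9): 101, 102, 120, 121, 122, 202, 220, 221, 222
TSO (12): 100, 101, 102, 120, 121, 122, 200, 201, 202, 220, 221, 222
PSO (12): 100, 101, 102, 120, 121, 122, 200, 201, 202, 220, 221, 222
target 101 ∈ {SC,TSO,PSO}

SC:yes TSO:yes PSO:yes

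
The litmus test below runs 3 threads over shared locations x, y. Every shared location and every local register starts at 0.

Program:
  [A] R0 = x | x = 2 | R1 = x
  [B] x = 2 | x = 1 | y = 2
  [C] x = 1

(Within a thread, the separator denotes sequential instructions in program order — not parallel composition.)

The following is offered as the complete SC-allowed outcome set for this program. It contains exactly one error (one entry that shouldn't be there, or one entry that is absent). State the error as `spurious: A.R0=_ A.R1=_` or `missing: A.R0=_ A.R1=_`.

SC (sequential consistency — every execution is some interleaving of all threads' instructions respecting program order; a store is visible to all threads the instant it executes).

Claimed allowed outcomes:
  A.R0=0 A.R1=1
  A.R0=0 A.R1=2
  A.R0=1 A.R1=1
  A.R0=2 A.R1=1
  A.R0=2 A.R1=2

outcome vector order: (A.R0,A.R1)
[SC] allowed = {01, 02, 11, 12, 21, 22}
SC∖claimed = {12}

missing: A.R0=1 A.R1=2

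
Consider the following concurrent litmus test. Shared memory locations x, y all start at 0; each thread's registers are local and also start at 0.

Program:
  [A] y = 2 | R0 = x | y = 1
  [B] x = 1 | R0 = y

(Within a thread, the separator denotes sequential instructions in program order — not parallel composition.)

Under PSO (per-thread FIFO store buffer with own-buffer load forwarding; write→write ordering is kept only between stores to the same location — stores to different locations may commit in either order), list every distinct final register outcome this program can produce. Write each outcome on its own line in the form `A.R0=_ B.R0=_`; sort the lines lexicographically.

outcome vector order: (A.R0,B.R0)
|PSO outcomes| = 6

A.R0=0 B.R0=0
A.R0=0 B.R0=1
A.R0=0 B.R0=2
A.R0=1 B.R0=0
A.R0=1 B.R0=1
A.R0=1 B.R0=2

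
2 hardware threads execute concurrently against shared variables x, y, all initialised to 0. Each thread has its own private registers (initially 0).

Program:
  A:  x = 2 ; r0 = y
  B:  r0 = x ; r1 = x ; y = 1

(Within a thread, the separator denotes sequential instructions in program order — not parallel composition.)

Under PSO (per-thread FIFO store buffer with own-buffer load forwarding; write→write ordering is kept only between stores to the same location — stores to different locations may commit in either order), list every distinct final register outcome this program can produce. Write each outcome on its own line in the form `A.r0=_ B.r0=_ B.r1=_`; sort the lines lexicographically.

A.r0=0 B.r0=0 B.r1=0
A.r0=0 B.r0=0 B.r1=2
A.r0=0 B.r0=2 B.r1=2
A.r0=1 B.r0=0 B.r1=0
A.r0=1 B.r0=0 B.r1=2
A.r0=1 B.r0=2 B.r1=2

outcome vector order: (A.r0,B.r0,B.r1)
|PSO outcomes| = 6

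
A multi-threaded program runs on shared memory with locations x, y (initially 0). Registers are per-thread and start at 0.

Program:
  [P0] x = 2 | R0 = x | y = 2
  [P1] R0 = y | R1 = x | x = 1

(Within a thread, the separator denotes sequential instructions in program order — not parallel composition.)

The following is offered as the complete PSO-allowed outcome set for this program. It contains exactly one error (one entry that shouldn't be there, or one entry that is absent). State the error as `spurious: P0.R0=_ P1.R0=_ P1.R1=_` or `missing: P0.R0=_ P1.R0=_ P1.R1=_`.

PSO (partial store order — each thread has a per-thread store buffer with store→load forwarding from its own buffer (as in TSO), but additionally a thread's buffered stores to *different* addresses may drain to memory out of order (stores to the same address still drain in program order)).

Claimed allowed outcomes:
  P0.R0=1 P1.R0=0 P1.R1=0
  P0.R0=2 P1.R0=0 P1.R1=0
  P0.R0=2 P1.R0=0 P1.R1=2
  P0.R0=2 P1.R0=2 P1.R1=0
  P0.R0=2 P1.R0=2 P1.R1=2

outcome vector order: (P0.R0,P1.R0,P1.R1)
PSO (6): 1/0/0; 1/0/2; 2/0/0; 2/0/2; 2/2/0; 2/2/2
PSO∖claimed = {1/0/2}

missing: P0.R0=1 P1.R0=0 P1.R1=2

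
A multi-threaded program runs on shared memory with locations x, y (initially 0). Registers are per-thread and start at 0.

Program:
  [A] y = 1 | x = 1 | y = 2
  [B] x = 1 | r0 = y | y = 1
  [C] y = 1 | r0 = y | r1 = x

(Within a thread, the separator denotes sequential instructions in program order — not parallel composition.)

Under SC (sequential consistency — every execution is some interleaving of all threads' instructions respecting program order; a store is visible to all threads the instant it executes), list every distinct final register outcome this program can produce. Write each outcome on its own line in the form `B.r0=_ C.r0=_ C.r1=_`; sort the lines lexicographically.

outcome vector order: (B.r0,C.r0,C.r1)
|SC outcomes| = 8

B.r0=0 C.r0=1 C.r1=1
B.r0=0 C.r0=2 C.r1=1
B.r0=1 C.r0=1 C.r1=0
B.r0=1 C.r0=1 C.r1=1
B.r0=1 C.r0=2 C.r1=1
B.r0=2 C.r0=1 C.r1=0
B.r0=2 C.r0=1 C.r1=1
B.r0=2 C.r0=2 C.r1=1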